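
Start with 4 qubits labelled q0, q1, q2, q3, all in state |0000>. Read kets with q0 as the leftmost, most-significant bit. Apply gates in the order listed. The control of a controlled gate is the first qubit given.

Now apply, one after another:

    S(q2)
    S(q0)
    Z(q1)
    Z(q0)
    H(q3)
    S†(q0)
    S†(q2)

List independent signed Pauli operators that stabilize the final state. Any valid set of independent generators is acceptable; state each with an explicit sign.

The final state is stabilized by the group generated by +IIIX, +ZIII, +IZII, +IIZI; other independent generating sets are equally valid.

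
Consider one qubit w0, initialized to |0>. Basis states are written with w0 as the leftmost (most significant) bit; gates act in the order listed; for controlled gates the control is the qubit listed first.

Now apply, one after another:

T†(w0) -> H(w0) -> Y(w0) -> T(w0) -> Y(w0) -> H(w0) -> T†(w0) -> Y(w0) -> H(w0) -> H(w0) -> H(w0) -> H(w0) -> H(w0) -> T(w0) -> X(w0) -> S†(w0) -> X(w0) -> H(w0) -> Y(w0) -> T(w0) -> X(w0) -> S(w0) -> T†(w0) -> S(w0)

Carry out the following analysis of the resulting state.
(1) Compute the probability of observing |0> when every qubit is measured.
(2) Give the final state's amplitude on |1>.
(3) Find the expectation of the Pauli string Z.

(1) The probability of measuring |0> is sqrt(2)/8 + 3/4.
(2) The amplitude on |1> is -1/4 - exp(I*pi/4)/4 - exp(3*I*pi/4)/4 + I/4.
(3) In the final state, Z has expectation sqrt(2)/4 + 1/2.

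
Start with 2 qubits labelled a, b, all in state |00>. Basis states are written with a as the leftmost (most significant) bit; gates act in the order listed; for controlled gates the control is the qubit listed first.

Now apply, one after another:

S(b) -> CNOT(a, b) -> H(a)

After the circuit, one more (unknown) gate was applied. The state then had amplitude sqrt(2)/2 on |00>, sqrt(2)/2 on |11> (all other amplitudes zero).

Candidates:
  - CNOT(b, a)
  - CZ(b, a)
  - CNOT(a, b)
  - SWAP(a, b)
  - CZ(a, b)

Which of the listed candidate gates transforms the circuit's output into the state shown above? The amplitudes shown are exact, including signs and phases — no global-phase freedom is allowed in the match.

It was CNOT(a, b) that produced the state shown.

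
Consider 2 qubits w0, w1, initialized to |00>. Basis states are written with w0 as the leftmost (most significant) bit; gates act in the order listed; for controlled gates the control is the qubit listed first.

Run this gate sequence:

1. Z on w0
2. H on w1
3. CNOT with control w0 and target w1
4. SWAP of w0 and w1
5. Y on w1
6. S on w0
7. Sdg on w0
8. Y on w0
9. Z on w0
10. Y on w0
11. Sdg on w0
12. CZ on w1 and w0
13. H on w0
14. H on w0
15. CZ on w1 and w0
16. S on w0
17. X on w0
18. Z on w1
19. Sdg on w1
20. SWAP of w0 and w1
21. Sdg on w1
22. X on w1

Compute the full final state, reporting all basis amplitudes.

The final amplitudes are 0 on |00>, 0 on |01>, -sqrt(2)*I/2 on |10>, -sqrt(2)/2 on |11>.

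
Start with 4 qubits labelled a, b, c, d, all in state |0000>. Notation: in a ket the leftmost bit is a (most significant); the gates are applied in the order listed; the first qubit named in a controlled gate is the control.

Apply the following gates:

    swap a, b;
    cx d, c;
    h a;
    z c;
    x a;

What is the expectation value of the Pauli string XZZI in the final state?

The expectation value of XZZI is 1.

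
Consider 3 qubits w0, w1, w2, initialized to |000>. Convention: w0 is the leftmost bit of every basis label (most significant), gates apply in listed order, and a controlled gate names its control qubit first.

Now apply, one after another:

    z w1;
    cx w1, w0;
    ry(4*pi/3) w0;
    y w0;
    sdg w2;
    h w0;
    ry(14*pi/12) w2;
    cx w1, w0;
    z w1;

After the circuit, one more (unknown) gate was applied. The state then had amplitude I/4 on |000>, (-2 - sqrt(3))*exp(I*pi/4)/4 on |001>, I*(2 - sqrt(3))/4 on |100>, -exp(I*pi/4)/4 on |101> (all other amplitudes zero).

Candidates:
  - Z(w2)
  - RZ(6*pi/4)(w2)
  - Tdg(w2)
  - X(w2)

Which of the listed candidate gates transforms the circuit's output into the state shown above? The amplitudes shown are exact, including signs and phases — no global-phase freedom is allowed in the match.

The unique candidate consistent with the amplitudes is Tdg(w2).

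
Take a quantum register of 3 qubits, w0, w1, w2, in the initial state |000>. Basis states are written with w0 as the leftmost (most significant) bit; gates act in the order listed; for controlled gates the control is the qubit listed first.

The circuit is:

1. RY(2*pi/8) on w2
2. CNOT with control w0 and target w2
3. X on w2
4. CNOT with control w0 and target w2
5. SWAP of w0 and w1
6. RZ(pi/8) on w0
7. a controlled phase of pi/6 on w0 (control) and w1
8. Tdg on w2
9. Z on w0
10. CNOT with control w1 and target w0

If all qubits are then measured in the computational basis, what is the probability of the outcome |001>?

A full measurement returns |001> with probability sqrt(2)/4 + 1/2.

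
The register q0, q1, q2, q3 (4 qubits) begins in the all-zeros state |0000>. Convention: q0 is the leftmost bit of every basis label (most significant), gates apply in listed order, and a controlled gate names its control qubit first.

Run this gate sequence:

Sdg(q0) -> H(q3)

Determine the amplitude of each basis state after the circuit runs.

After the circuit, the state carries amplitude sqrt(2)/2 on |0000>, sqrt(2)/2 on |0001>, and 0 on every other basis state.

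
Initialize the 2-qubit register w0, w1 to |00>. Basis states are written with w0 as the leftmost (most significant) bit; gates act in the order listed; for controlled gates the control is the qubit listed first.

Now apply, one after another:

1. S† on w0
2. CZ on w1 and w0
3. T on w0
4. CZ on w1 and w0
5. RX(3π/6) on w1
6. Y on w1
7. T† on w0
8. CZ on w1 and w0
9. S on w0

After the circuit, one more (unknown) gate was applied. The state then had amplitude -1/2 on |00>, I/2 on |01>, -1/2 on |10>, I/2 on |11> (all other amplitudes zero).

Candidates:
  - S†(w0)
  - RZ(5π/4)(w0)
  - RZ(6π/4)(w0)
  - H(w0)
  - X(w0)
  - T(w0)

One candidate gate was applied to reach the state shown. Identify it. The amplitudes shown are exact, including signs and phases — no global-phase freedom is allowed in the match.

The applied gate was H(w0).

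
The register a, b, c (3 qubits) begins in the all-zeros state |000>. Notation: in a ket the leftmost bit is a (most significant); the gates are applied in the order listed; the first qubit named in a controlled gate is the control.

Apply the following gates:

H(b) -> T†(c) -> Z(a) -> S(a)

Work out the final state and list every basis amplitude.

The final amplitudes are sqrt(2)/2 on |000>, sqrt(2)/2 on |010>, and 0 on every other basis state.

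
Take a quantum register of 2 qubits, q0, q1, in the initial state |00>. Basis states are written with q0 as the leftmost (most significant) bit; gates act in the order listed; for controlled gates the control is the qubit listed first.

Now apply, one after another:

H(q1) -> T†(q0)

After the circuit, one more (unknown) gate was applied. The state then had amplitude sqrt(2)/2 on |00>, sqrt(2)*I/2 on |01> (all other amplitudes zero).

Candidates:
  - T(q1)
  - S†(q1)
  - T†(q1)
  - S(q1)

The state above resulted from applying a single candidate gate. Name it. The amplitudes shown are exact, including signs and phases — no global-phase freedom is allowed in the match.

The unique candidate consistent with the amplitudes is S(q1).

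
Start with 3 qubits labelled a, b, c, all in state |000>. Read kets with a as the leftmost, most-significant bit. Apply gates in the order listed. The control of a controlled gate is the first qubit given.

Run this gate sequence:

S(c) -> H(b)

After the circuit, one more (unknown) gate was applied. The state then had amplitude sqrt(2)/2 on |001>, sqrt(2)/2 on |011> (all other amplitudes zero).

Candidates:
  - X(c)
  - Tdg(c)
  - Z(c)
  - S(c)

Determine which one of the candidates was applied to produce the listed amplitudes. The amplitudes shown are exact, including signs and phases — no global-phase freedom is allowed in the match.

The applied gate was X(c).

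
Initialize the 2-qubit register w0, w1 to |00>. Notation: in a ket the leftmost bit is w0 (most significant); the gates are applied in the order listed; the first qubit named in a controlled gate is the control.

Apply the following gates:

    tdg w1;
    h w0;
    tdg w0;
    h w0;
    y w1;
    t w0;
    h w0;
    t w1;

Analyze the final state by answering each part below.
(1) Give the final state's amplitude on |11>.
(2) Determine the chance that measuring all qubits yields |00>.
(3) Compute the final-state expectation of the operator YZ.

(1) The final state's coefficient on |11> equals sqrt(2)*(1 + I + 2*exp(3*I*pi/4))/4.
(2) A full measurement returns |00> with probability 0.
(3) The observable YZ averages to 1/2.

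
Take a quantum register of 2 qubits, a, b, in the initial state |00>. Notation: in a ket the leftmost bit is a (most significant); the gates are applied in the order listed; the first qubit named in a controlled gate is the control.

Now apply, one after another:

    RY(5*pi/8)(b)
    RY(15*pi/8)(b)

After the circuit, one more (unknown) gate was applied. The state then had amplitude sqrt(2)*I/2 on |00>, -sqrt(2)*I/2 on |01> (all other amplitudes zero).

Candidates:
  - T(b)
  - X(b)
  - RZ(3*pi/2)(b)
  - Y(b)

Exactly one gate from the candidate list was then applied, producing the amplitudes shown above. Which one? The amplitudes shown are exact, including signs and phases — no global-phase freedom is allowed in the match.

The applied gate was Y(b).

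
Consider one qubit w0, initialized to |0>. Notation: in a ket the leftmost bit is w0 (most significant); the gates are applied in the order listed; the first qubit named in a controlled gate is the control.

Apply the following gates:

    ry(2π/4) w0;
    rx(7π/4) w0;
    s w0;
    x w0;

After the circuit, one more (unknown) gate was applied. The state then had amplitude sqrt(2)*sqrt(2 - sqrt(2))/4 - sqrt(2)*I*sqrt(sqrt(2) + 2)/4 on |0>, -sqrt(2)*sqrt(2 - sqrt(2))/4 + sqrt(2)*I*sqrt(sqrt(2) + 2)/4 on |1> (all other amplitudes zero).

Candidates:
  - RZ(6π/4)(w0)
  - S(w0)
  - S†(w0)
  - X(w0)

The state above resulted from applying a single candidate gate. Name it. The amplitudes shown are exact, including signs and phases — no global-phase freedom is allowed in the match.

The unique candidate consistent with the amplitudes is S†(w0).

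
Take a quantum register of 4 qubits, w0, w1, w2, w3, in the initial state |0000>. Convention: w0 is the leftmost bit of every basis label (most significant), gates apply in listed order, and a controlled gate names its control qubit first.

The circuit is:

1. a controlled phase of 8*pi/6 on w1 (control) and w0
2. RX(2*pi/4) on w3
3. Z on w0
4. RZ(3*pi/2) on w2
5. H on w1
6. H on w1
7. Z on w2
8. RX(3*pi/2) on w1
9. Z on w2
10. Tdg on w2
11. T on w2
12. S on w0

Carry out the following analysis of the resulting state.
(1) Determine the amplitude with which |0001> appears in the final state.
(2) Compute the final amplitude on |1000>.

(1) |0001> carries amplitude -exp(3*I*pi/4)/2 in the final state. Key observation: the block from step 5 through step 6 cancels to the identity and can be dropped.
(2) The final state's coefficient on |1000> equals 0.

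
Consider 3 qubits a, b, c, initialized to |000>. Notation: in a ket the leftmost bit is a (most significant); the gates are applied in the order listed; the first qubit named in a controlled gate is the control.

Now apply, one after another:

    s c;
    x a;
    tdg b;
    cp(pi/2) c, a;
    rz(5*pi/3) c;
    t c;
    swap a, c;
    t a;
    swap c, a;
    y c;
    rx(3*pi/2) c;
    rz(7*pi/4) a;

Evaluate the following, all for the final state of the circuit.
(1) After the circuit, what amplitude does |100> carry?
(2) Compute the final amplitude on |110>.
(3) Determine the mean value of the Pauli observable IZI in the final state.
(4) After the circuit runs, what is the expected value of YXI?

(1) The final state's coefficient on |100> equals sqrt(2)*exp(I*pi/24)/2.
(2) |110> carries amplitude 0 in the final state.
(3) In the final state, IZI has expectation 1.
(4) In the final state, YXI has expectation 0.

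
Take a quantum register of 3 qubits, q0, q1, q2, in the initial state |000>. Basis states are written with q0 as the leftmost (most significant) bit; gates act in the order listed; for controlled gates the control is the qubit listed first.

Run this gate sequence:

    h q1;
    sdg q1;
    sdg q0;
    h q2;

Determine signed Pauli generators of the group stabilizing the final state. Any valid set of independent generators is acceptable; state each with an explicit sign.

The final state is stabilized by the group generated by -IYI, +IIX, +ZII; other independent generating sets are equally valid.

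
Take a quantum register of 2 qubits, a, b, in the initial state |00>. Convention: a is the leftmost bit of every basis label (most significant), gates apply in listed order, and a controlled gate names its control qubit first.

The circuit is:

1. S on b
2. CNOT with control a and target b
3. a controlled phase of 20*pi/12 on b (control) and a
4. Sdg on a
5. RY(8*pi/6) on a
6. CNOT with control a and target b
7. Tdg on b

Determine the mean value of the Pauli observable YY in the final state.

The observable YY averages to sqrt(6)/4.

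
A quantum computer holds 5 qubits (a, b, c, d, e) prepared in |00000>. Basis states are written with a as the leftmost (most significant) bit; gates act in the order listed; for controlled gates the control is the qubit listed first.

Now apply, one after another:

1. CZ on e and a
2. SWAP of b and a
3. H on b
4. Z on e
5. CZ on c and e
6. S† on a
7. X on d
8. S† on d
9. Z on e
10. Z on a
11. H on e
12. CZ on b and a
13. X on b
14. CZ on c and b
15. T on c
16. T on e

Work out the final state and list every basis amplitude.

The resulting statevector has amplitude -I/2 on |00010>, -exp(3*I*pi/4)/2 on |00011>, -I/2 on |01010>, -exp(3*I*pi/4)/2 on |01011>, and 0 on every other basis state.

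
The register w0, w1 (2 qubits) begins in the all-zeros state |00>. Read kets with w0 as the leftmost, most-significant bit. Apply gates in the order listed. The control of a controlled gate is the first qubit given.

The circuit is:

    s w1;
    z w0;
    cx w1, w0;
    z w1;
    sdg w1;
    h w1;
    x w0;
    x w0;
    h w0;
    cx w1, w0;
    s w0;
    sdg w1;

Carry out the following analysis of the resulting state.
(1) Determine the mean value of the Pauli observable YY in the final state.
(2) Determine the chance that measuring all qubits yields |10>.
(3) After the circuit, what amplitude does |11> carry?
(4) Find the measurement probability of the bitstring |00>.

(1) The observable YY averages to -1.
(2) Outcome |10> occurs with probability 1/4.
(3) |11> carries amplitude 1/2 in the final state.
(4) A full measurement returns |00> with probability 1/4.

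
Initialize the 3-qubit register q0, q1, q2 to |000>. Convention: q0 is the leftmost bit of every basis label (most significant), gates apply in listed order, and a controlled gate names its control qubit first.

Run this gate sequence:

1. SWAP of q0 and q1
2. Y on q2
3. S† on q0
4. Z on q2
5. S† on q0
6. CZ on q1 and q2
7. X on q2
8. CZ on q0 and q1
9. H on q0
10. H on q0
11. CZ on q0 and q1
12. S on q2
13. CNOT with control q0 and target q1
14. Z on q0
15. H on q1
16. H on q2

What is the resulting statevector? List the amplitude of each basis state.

After the circuit, the state carries amplitude -I/2 on |000>, -I/2 on |001>, -I/2 on |010>, -I/2 on |011>, 0 on |100>, 0 on |101>, 0 on |110>, 0 on |111>.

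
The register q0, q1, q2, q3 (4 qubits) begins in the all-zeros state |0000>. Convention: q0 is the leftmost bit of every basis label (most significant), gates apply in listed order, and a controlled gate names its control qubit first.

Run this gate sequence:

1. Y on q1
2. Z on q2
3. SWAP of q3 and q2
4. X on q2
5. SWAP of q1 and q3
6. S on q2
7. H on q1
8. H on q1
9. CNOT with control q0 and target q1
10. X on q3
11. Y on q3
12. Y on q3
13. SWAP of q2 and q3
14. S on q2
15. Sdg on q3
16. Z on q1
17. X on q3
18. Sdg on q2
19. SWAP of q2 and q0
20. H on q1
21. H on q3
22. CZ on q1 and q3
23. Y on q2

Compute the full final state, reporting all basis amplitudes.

The resulting statevector has amplitude -1/2 on |0010>, -1/2 on |0011>, -1/2 on |0110>, 1/2 on |0111>, and 0 on every other basis state.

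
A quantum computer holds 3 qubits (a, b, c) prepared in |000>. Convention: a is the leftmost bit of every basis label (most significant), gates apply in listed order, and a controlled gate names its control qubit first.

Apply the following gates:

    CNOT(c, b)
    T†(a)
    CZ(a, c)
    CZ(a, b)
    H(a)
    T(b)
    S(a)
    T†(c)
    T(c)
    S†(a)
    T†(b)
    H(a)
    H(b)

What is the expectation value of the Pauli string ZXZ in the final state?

The observable ZXZ averages to 1. Key observation: steps 5-12 multiply out to the identity, so the circuit reduces to the remaining gates.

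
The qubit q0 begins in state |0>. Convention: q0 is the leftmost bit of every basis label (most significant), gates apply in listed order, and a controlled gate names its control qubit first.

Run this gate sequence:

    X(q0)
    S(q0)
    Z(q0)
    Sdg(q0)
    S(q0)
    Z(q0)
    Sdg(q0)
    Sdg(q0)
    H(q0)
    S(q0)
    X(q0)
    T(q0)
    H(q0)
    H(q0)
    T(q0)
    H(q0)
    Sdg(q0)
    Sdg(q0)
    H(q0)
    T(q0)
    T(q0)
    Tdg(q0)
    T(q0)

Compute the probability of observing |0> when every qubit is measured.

The probability of measuring |0> is 1/2.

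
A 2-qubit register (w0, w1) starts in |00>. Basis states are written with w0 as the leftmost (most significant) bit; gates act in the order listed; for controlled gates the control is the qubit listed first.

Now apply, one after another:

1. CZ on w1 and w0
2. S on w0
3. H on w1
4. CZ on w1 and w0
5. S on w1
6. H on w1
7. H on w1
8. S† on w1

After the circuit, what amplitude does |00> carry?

The final state's coefficient on |00> equals sqrt(2)/2. Key observation: the block from step 5 through step 8 cancels to the identity and can be dropped.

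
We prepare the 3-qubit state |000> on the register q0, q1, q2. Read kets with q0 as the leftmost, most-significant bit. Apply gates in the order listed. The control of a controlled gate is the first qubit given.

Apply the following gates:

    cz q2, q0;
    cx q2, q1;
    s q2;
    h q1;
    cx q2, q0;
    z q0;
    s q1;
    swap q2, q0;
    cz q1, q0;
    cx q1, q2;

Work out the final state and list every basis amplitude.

The resulting statevector has amplitude sqrt(2)/2 on |000>, sqrt(2)*I/2 on |011>, and 0 on every other basis state.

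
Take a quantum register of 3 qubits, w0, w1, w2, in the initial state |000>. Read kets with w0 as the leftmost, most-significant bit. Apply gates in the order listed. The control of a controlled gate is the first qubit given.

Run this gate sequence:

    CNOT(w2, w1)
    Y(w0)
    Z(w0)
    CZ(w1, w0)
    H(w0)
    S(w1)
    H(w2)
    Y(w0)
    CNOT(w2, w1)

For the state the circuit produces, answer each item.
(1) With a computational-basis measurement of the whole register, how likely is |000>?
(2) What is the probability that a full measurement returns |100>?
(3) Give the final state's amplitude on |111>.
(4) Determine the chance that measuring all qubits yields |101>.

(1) The probability of measuring |000> is 1/4.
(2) Outcome |100> occurs with probability 1/4.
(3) The final state's coefficient on |111> equals 1/2.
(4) Outcome |101> occurs with probability 0.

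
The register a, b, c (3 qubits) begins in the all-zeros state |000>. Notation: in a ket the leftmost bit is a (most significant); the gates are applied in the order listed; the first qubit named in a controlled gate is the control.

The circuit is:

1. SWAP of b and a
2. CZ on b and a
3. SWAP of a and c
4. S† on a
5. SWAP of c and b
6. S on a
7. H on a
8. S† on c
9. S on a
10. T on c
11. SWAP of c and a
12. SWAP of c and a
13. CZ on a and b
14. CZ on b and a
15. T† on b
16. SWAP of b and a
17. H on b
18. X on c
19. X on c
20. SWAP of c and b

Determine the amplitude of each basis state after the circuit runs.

The resulting statevector has amplitude 1/2 + I/2 on |000>, 1/2 - I/2 on |001>, and 0 on every other basis state.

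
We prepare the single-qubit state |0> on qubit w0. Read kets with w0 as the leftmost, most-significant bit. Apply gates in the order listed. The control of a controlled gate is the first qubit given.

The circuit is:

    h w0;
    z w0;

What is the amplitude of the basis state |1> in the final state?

|1> carries amplitude -sqrt(2)/2 in the final state.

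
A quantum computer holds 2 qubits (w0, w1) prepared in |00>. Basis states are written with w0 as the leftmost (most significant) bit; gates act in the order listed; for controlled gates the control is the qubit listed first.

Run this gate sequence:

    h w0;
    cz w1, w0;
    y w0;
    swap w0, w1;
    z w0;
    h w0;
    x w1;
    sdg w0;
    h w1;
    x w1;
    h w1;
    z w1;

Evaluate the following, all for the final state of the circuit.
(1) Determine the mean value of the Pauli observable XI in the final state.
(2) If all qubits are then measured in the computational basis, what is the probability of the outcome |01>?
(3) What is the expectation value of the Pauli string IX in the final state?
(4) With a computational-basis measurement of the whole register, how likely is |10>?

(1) In the final state, XI has expectation 0. Key observation: the block from step 9 through step 12 cancels to the identity and can be dropped.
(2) Outcome |01> occurs with probability 1/4.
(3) The expectation value of IX is -1.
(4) Outcome |10> occurs with probability 1/4.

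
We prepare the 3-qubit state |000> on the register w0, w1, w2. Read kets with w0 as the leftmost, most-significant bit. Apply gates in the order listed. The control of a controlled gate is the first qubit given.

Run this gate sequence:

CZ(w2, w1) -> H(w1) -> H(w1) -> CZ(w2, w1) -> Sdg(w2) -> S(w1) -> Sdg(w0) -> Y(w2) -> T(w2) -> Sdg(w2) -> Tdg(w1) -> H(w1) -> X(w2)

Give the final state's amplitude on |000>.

|000> carries amplitude sqrt(2)*exp(I*pi/4)/2 in the final state. Key observation: gates 1-4 undo each other exactly, leaving only the rest of the circuit to track.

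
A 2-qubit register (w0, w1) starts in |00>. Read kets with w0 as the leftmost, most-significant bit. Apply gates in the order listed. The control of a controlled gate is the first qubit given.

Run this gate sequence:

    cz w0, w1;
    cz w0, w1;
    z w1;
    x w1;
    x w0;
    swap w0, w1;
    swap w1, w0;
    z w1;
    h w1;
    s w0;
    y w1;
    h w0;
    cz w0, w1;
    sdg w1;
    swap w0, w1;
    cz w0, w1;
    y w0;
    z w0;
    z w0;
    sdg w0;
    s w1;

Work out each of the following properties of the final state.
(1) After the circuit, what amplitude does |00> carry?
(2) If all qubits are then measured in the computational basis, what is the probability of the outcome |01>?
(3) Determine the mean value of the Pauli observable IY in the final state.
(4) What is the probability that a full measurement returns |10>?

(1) The amplitude on |00> is -1/2.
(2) The probability of measuring |01> is 1/4.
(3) The observable IY averages to -1.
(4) Outcome |10> occurs with probability 1/4.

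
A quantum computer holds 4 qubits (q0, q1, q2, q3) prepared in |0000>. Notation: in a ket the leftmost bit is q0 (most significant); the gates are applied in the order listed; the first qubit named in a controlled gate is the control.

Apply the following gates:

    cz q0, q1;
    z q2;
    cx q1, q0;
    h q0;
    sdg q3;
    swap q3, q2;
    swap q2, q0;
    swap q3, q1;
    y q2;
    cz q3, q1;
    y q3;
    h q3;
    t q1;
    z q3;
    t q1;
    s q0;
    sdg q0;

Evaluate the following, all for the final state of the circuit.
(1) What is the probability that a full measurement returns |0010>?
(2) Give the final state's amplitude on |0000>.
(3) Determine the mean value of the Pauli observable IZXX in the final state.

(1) A full measurement returns |0010> with probability 1/4.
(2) The amplitude on |0000> is 1/2.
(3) The observable IZXX averages to -1.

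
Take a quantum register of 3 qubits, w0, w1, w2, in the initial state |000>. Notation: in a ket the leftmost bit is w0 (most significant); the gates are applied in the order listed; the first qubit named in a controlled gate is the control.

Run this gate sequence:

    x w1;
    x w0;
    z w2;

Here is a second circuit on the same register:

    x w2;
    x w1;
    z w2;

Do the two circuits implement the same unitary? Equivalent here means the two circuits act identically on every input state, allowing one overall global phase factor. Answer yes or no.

No: there is an input state on which the two circuits produce genuinely different outputs (not merely differing by a phase).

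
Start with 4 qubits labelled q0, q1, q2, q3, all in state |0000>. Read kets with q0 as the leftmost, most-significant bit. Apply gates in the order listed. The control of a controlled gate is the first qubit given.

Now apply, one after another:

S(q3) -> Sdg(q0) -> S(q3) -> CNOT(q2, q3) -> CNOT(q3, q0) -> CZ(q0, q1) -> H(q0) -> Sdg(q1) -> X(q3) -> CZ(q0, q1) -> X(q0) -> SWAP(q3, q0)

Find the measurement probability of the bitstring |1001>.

Outcome |1001> occurs with probability 1/2.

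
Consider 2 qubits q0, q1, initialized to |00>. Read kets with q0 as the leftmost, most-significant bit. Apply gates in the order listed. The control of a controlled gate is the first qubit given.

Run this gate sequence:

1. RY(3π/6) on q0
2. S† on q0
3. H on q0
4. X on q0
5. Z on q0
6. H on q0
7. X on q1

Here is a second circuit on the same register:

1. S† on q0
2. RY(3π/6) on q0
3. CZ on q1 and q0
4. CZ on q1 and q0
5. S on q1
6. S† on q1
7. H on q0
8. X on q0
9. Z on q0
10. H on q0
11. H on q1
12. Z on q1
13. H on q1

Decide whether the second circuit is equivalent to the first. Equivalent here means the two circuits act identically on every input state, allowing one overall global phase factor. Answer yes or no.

No, they are not equivalent — no single phase factor reconciles the two unitaries.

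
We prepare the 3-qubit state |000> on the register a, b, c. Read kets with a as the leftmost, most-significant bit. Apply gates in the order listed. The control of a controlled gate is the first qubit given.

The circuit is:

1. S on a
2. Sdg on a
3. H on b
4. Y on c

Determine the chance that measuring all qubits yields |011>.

The probability of measuring |011> is 1/2. Key observation: steps 1-2 multiply out to the identity, so the circuit reduces to the remaining gates.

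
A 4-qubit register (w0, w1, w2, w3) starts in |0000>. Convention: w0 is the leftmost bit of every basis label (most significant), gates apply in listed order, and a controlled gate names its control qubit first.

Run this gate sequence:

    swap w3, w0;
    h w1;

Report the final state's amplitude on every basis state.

The final amplitudes are sqrt(2)/2 on |0000>, sqrt(2)/2 on |0100>, and 0 on every other basis state.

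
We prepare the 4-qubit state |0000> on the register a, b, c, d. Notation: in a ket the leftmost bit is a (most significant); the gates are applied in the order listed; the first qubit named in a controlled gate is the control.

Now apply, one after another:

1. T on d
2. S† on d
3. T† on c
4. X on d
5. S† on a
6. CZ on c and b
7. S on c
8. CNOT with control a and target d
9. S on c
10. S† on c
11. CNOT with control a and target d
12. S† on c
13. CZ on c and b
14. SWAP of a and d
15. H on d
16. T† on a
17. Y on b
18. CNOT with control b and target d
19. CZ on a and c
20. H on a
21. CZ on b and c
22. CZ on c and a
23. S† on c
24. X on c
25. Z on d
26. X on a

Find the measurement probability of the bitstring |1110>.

A full measurement returns |1110> with probability 1/4. Key observation: gates 6-13 undo each other exactly, leaving only the rest of the circuit to track.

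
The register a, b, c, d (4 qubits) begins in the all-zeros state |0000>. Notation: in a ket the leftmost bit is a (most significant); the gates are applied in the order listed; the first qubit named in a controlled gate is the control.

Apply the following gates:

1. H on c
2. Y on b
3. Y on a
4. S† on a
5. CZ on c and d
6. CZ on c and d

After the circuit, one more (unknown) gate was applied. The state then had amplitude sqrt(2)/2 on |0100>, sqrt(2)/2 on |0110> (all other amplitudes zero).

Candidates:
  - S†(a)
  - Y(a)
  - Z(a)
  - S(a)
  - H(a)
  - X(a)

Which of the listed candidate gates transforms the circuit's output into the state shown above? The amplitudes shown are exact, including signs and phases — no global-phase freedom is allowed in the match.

The unique candidate consistent with the amplitudes is Y(a).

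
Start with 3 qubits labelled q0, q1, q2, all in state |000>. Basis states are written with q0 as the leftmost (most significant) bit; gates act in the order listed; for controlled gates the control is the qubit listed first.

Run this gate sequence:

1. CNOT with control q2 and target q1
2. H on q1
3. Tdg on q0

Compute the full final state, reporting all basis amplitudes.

The final amplitudes are sqrt(2)/2 on |000>, sqrt(2)/2 on |010>, and 0 on every other basis state.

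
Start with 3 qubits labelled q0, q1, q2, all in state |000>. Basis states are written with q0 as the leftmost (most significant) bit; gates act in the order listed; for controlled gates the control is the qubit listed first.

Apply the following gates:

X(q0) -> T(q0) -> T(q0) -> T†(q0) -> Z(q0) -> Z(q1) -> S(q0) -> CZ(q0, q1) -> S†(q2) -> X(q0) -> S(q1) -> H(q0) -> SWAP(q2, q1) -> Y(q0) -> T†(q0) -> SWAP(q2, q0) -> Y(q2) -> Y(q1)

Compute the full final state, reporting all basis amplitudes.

After the circuit, the state carries amplitude sqrt(2)/2 on |010>, sqrt(2)*exp(I*pi/4)/2 on |011>, and 0 on every other basis state.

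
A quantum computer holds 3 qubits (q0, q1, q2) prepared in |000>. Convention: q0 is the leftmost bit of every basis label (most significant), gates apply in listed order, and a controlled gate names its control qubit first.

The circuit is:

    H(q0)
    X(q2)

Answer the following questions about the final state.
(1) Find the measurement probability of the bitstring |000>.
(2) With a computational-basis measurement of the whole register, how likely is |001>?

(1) The probability of measuring |000> is 0.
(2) Outcome |001> occurs with probability 1/2.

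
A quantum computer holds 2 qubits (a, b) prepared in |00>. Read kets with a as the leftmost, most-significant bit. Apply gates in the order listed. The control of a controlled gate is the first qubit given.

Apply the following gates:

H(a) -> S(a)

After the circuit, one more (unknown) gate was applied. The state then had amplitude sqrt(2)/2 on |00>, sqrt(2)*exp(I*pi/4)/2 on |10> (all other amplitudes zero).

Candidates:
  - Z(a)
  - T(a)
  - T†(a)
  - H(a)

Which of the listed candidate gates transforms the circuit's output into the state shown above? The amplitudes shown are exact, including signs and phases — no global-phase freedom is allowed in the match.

The unique candidate consistent with the amplitudes is T†(a).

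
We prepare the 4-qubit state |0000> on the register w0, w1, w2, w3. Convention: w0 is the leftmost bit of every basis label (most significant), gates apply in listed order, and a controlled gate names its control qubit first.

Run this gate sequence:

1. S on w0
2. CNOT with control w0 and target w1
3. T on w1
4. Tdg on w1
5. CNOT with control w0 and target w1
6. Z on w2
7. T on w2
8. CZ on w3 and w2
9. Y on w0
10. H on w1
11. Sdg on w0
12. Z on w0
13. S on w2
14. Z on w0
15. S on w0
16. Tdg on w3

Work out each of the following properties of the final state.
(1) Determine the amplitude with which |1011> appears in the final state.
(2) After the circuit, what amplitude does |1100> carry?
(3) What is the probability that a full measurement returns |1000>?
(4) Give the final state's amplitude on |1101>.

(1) |1011> carries amplitude 0 in the final state. Key observation: steps 2-5 multiply out to the identity, so the circuit reduces to the remaining gates.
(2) The amplitude on |1100> is sqrt(2)*I/2.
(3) A full measurement returns |1000> with probability 1/2.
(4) The final state's coefficient on |1101> equals 0.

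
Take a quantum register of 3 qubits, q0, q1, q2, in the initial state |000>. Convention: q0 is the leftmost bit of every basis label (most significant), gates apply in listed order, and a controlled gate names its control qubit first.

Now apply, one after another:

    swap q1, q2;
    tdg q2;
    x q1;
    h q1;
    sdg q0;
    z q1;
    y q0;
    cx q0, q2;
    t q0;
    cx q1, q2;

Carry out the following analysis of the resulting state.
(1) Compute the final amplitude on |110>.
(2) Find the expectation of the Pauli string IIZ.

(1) |110> carries amplitude sqrt(2)*exp(3*I*pi/4)/2 in the final state.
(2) In the final state, IIZ has expectation 0.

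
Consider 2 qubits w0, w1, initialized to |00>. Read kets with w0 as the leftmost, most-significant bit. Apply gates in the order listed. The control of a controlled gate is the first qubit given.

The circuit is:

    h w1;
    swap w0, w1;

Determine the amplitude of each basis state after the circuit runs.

The resulting statevector has amplitude sqrt(2)/2 on |00>, 0 on |01>, sqrt(2)/2 on |10>, 0 on |11>.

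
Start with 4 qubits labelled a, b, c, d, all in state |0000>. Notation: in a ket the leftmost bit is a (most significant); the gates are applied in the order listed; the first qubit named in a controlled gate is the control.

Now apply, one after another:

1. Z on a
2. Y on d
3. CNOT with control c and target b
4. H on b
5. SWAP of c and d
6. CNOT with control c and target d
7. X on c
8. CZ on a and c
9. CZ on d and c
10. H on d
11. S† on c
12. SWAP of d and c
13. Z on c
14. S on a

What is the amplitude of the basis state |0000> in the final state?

The amplitude on |0000> is I/2.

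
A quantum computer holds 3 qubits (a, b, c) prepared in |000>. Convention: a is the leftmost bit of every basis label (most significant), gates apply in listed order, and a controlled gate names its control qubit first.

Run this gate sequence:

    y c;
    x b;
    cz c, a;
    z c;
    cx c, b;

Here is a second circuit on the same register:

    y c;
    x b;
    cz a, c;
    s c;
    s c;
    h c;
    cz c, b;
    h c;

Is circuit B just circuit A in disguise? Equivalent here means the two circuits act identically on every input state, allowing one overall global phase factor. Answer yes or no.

No — the two circuits implement different unitaries, even allowing a global phase.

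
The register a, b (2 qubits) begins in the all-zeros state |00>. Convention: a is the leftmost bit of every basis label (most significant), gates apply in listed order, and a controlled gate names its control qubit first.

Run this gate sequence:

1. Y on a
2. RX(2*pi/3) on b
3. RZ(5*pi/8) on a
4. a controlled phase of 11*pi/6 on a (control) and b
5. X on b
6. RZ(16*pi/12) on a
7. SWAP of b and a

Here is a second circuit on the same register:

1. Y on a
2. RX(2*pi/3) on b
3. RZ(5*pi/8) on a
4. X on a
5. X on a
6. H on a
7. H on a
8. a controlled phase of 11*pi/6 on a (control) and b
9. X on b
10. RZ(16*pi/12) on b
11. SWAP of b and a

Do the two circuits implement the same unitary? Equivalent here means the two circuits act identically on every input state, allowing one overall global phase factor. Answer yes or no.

No — the two circuits implement different unitaries, even allowing a global phase.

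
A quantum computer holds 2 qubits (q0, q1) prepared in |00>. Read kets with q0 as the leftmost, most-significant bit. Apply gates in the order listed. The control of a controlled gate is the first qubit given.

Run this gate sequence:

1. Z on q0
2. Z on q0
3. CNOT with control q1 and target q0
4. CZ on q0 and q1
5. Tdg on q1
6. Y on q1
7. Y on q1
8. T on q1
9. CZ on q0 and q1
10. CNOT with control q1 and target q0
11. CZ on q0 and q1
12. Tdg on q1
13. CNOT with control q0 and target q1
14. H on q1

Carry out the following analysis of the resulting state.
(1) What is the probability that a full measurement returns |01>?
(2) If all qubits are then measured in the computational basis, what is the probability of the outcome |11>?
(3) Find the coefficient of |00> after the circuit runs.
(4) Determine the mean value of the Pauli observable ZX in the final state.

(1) The probability of measuring |01> is 1/2. Key observation: gates 3-10 undo each other exactly, leaving only the rest of the circuit to track.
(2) A full measurement returns |11> with probability 0.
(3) |00> carries amplitude sqrt(2)/2 in the final state.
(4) The expectation value of ZX is 1.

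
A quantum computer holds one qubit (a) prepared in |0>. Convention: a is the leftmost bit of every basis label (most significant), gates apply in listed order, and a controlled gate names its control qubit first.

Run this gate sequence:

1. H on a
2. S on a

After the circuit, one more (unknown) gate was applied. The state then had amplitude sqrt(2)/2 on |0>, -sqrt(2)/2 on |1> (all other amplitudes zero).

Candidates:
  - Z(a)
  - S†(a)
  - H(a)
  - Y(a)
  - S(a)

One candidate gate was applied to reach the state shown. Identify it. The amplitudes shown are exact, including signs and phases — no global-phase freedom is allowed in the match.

The applied gate was S(a).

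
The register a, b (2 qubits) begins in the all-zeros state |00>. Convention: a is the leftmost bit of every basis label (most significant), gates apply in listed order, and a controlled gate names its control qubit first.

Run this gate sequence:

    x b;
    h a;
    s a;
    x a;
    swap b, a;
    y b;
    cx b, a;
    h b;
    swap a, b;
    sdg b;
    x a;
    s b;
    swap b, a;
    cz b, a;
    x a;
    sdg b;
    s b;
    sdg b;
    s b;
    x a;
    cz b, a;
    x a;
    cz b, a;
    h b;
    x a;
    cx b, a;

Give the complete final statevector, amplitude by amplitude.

After the circuit, the state carries amplitude sqrt(2)/2 on |00>, 0 on |01>, -sqrt(2)*I/2 on |10>, 0 on |11>. Key observation: gates 14-21 undo each other exactly, leaving only the rest of the circuit to track.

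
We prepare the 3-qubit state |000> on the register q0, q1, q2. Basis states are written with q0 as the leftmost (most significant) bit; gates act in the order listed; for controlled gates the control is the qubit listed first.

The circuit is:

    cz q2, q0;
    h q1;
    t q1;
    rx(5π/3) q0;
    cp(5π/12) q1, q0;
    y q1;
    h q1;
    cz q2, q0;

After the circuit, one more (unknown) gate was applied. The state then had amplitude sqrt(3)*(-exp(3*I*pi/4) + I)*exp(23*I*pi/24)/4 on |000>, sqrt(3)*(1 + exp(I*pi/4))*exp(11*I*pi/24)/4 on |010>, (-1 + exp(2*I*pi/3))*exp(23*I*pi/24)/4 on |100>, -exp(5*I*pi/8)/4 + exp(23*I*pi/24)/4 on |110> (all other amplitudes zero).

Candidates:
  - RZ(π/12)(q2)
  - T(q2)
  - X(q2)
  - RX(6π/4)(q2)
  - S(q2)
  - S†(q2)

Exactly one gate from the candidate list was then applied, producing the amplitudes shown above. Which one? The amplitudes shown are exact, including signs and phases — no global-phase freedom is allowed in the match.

The applied gate was RZ(π/12)(q2).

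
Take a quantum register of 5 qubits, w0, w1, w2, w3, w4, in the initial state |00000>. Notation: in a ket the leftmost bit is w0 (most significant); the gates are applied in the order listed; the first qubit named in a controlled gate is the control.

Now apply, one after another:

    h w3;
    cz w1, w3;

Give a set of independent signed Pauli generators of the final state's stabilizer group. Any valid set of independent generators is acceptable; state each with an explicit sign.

The stabilizer group can be generated by +IIIXI, +ZIIII, +IZIII, +IIZII, +IIIIZ, among other valid generating sets.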